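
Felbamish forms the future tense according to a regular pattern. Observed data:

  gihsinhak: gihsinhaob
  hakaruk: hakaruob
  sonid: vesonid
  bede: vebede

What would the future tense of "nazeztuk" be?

"nazeztuk" ends in -k. The stems ending in -k (hakaruk → hakaruob, gihsinhak → gihsinhaob) drop the final letter and add -ob.
So nazeztuk → nazeztuob.

nazeztuob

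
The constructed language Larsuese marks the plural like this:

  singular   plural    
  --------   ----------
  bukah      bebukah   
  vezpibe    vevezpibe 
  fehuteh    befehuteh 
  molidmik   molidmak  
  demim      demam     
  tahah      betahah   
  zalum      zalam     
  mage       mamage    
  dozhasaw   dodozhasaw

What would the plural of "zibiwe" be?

fehuteh and mage both have last vowel 'e' yet inflect differently (befehuteh, mamage), so the last vowel is not what conditions the rule; the final letter is.
"zibiwe" ends in -e. The stems ending in -e (mage → mamage, vezpibe → vevezpibe) repeat the first consonant+vowel as a prefix.
The other patterns: stems ending in -k or -m change the last vowel to 'a'; stems ending in -h add the prefix be-.
So zibiwe → zizibiwe.

zizibiwe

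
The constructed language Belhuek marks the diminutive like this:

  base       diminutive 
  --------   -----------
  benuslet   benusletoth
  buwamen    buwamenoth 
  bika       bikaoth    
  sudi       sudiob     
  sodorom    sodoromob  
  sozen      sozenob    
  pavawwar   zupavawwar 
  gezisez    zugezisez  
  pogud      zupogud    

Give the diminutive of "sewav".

sewavob

buwamen and sozen both end in -n yet inflect differently (buwamenoth, sozenob), so the final letter is not what conditions the rule; the first letter is.
"sewav" begins with s-. The stems beginning with s- (sudi → sudiob, sodorom → sodoromob, sozen → sozenob) add -ob.
The other patterns: stems beginning with b- add -oth; stems beginning with g- or p- add the prefix zu-.
So sewav → sewavob.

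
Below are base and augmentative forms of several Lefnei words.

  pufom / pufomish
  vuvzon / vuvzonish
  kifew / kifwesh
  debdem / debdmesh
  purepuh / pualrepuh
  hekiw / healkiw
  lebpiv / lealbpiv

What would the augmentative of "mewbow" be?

"mewbow" has last vowel 'o'. The stems whose last vowel is 'o' (pufom → pufomish, vuvzon → vuvzonish) add -ish.
So mewbow → mewbowish.

mewbowish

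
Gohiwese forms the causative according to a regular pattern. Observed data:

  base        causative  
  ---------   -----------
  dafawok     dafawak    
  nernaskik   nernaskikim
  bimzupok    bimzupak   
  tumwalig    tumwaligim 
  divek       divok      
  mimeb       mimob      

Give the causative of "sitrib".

sitribim

bimzupok and nernaskik both end in -k yet inflect differently (bimzupak, nernaskikim), so the final letter is not what conditions the rule; the last vowel is.
"sitrib" has last vowel 'i'. The stems whose last vowel is 'i' (nernaskik → nernaskikim, tumwalig → tumwaligim) add -im.
The other patterns: stems whose last vowel is 'o' change the last vowel to 'a'; stems whose last vowel is 'e' change the last vowel to 'o'.
So sitrib → sitribim.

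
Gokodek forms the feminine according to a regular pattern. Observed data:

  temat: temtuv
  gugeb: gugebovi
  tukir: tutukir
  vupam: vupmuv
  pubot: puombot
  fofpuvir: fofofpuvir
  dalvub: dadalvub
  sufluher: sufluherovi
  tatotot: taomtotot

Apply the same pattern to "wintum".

gugeb and dalvub both end in -b yet inflect differently (gugebovi, dadalvub), so the final letter is not what conditions the rule; the last vowel is.
"wintum" has last vowel 'u'. The one such stem in the data (dalvub → dadalvub) repeats the first consonant+vowel as a prefix (as do fofpuvir, tukir), so the same rule applies.
The other patterns: stems whose last vowel is 'o' insert -om- after the first vowel; stems whose last vowel is 'e' add -ovi; stems whose last vowel is 'a' delete the last vowel and add -uv.
So wintum → wiwintum.

wiwintum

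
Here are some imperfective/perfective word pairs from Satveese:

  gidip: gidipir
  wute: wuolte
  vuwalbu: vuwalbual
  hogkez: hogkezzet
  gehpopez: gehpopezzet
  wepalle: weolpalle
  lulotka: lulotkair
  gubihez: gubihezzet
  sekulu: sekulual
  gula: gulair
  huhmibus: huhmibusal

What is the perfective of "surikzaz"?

hogkez and wute both have last vowel 'e' yet inflect differently (hogkezzet, wuolte), so the last vowel is not what conditions the rule; the final letter is.
"surikzaz" ends in -z. The stems ending in -z (hogkez → hogkezzet, gubihez → gubihezzet, gehpopez → gehpopezzet) double the final consonant and add -et.
The other patterns: stems ending in -a or -p add -ir; stems ending in -e insert -ol- after the first vowel; stems ending in -s or -u add -al.
So surikzaz → surikzazzet.

surikzazzet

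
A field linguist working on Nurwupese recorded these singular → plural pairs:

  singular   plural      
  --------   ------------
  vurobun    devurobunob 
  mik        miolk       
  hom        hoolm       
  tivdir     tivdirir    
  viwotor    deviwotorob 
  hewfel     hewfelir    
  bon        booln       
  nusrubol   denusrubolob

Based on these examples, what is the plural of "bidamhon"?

bon and vurobun both end in -n yet inflect differently (booln, devurobunob), so the final letter is not what conditions the rule; the number of vowels is.
"bidamhon" has 3 vowels. The stems with 3 vowels (vurobun → devurobunob, viwotor → deviwotorob, nusrubol → denusrubolob) add de- … -ob around the stem.
So bidamhon → debidamhonob.

debidamhonob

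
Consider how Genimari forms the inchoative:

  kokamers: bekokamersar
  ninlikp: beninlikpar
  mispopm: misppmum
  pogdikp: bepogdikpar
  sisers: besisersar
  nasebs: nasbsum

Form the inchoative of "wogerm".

bewogermar

sisers and nasebs both end in -s yet inflect differently (besisersar, nasbsum), so the final letter is not what conditions the rule; the second-to-last letter is.
"wogerm" has second-to-last letter 'r'. The stems whose second-to-last letter is 'r' (sisers → besisersar, kokamers → bekokamersar) add be- … -ar around the stem.
So wogerm → bewogermar.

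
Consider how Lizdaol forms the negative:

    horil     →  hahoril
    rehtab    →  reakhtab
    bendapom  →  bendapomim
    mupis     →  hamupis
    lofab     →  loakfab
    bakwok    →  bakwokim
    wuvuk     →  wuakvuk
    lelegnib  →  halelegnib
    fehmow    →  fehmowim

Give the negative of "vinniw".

lelegnib and rehtab both end in -b yet inflect differently (halelegnib, reakhtab), so the final letter is not what conditions the rule; the last vowel is.
"vinniw" has last vowel 'i'. The stems whose last vowel is 'i' (mupis → hamupis, horil → hahoril, lelegnib → halelegnib) add the prefix ha-.
The other patterns: stems whose last vowel is 'o' add -im; stems whose last vowel is 'a' or 'u' insert -ak- after the first vowel.
So vinniw → havinniw.

havinniw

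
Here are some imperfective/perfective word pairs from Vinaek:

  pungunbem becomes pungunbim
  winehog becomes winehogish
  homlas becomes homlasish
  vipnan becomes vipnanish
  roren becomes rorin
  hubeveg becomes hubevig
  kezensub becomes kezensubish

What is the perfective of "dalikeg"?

roren and vipnan both end in -n yet inflect differently (rorin, vipnanish), so the final letter is not what conditions the rule; the last vowel is.
"dalikeg" has last vowel 'e'. The stems whose last vowel is 'e' (roren → rorin, hubeveg → hubevig, pungunbem → pungunbim) change the last vowel to 'i'.
The other pattern: stems whose last vowel is 'a', 'o' or 'u' add -ish.
So dalikeg → dalikig.

dalikig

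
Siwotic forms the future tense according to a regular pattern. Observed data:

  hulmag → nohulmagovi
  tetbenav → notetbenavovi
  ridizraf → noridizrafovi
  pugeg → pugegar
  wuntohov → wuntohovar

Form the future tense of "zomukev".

zomukevar

hulmag and pugeg both end in -g yet inflect differently (nohulmagovi, pugegar), so the final letter is not what conditions the rule; the last vowel is.
"zomukev" has last vowel 'e'. The one such stem in the data (pugeg → pugegar) adds -ar, so the same rule applies.
The other pattern: stems whose last vowel is 'a' add no- … -ovi around the stem.
So zomukev → zomukevar.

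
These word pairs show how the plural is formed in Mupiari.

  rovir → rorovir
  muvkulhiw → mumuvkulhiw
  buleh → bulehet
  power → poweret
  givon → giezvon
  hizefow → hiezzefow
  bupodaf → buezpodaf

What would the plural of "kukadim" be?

"kukadim" has last vowel 'i'. The stems whose last vowel is 'i' (rovir → rorovir, muvkulhiw → mumuvkulhiw) repeat the first consonant+vowel as a prefix.
So kukadim → kukukadim.

kukukadim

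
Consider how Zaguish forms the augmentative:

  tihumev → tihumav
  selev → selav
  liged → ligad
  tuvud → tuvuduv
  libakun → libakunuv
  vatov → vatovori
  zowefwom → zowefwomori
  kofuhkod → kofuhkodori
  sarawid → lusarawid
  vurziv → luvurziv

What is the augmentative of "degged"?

deggad

liged and tuvud both end in -d yet inflect differently (ligad, tuvuduv), so the final letter is not what conditions the rule; the last vowel is.
"degged" has last vowel 'e'. The stems whose last vowel is 'e' (tihumev → tihumav, selev → selav, liged → ligad) change the last vowel to 'a'.
The other patterns: stems whose last vowel is 'u' add -uv; stems whose last vowel is 'o' add -ori; stems whose last vowel is 'i' add the prefix lu-.
So degged → deggad.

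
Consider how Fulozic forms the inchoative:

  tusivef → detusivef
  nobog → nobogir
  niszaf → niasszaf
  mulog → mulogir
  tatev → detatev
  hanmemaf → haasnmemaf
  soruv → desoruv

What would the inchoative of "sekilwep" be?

niszaf and tusivef both end in -f yet inflect differently (niasszaf, detusivef), so the final letter is not what conditions the rule; the last vowel is.
"sekilwep" has last vowel 'e'. The stems whose last vowel is 'e' (tatev → detatev, tusivef → detusivef) add the prefix de-.
The other patterns: stems whose last vowel is 'a' insert -as- after the first vowel; stems whose last vowel is 'o' add -ir.
So sekilwep → desekilwep.

desekilwep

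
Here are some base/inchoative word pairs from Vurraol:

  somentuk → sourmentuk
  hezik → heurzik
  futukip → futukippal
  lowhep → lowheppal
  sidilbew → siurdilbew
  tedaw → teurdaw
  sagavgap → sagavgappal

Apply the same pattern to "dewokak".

deurwokak

futukip and hezik both have last vowel 'i' yet inflect differently (futukippal, heurzik), so the last vowel is not what conditions the rule; the final letter is.
"dewokak" ends in -k. The stems ending in -k (hezik → heurzik, somentuk → sourmentuk) insert -ur- after the first vowel.
The other pattern: stems ending in -p double the final consonant and add -al.
So dewokak → deurwokak.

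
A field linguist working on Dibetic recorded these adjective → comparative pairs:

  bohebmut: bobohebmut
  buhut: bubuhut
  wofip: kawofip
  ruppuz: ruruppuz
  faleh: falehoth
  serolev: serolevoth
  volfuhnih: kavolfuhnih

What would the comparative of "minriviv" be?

"minriviv" has last vowel 'i'. The stems whose last vowel is 'i' (volfuhnih → kavolfuhnih, wofip → kawofip) add the prefix ka-.
So minriviv → kaminriviv.

kaminriviv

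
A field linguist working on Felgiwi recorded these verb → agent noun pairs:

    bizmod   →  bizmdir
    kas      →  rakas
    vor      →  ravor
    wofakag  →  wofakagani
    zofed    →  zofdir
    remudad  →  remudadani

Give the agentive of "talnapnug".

talnapnugani

zofed and remudad both end in -d yet inflect differently (zofdir, remudadani), so the final letter is not what conditions the rule; the number of vowels is.
"talnapnug" has 3 vowels. The stems with 3 vowels (wofakag → wofakagani, remudad → remudadani) add -ani.
The other patterns: stems with 1 vowel add the prefix ra-; stems with 2 vowels delete the last vowel and add -ir.
So talnapnug → talnapnugani.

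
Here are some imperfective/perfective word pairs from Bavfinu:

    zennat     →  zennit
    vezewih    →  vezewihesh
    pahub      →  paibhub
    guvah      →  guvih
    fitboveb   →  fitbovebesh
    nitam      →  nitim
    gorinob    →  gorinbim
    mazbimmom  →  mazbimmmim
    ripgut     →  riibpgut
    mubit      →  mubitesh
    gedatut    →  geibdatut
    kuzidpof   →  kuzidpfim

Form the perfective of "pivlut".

"pivlut" has last vowel 'u'. The stems whose last vowel is 'u' (gedatut → geibdatut, pahub → paibhub, ripgut → riibpgut) insert -ib- after the first vowel.
So pivlut → piibvlut.

piibvlut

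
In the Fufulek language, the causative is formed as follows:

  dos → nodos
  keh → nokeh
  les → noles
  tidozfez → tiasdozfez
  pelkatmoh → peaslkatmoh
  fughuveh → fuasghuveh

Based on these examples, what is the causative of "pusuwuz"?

"pusuwuz" has 3 vowels. The stems with 3 vowels (tidozfez → tiasdozfez, pelkatmoh → peaslkatmoh, fughuveh → fuasghuveh) insert -as- after the first vowel.
The other pattern: stems with 1 vowel add the prefix no-.
So pusuwuz → puassuwuz.

puassuwuz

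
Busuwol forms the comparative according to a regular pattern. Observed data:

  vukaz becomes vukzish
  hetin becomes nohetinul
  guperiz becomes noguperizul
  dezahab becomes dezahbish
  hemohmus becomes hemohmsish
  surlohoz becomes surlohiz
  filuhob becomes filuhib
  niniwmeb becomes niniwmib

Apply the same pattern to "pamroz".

vukaz and surlohoz both end in -z yet inflect differently (vukzish, surlohiz), so the final letter is not what conditions the rule; the last vowel is.
"pamroz" has last vowel 'o'. The stems whose last vowel is 'o' (surlohoz → surlohiz, filuhob → filuhib) change the last vowel to 'i'.
So pamroz → pamriz.

pamriz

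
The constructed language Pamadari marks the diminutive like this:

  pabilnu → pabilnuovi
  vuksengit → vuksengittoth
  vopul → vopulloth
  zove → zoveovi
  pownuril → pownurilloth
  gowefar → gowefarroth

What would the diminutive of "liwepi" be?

liwepiovi

"liwepi" ends in a vowel. The stems ending in a vowel (pabilnu → pabilnuovi, zove → zoveovi) add -ovi.
So liwepi → liwepiovi.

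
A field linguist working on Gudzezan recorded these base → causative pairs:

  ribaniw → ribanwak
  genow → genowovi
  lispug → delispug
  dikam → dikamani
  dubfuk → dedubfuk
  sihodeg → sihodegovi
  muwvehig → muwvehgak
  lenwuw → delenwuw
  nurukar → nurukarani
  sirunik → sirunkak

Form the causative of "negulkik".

negulkkak

dubfuk and sirunik both end in -k yet inflect differently (dedubfuk, sirunkak), so the final letter is not what conditions the rule; the last vowel is.
"negulkik" has last vowel 'i'. The stems whose last vowel is 'i' (sirunik → sirunkak, muwvehig → muwvehgak, ribaniw → ribanwak) delete the last vowel and add -ak.
The other patterns: stems whose last vowel is 'u' add the prefix de-; stems whose last vowel is 'a' add -ani; stems whose last vowel is 'e' or 'o' add -ovi.
So negulkik → negulkkak.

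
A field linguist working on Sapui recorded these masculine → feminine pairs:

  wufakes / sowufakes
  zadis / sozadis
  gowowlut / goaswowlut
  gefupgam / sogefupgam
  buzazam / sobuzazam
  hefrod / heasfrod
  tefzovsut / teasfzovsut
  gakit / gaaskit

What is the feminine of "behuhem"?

gakit and zadis both have last vowel 'i' yet inflect differently (gaaskit, sozadis), so the last vowel is not what conditions the rule; the final letter is.
"behuhem" ends in -m. The stems ending in -m (gefupgam → sogefupgam, buzazam → sobuzazam) add the prefix so-.
The other pattern: stems ending in -d or -t insert -as- after the first vowel.
So behuhem → sobehuhem.

sobehuhem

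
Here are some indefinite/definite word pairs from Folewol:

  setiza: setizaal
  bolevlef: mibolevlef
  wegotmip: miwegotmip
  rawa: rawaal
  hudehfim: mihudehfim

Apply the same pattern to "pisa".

pisaal

hudehfim and setiza both have 3 vowels yet inflect differently (mihudehfim, setizaal), so the number of vowels is not what conditions the rule; whether the stem ends in a vowel or a consonant is.
"pisa" ends in a vowel. The stems ending in a vowel (setiza → setizaal, rawa → rawaal) add -al.
The other pattern: stems ending in a consonant add the prefix mi-.
So pisa → pisaal.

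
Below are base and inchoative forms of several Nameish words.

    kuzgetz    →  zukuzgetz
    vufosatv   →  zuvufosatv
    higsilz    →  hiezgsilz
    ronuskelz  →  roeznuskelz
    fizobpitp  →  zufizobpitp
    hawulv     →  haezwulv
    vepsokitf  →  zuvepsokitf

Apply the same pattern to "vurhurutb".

kuzgetz and higsilz both end in -z yet inflect differently (zukuzgetz, hiezgsilz), so the final letter is not what conditions the rule; the second-to-last letter is.
"vurhurutb" has second-to-last letter 't'. The stems whose second-to-last letter is 't' (kuzgetz → zukuzgetz, vepsokitf → zuvepsokitf, vufosatv → zuvufosatv) add the prefix zu-.
The other pattern: stems whose second-to-last letter is 'l' insert -ez- after the first vowel.
So vurhurutb → zuvurhurutb.

zuvurhurutb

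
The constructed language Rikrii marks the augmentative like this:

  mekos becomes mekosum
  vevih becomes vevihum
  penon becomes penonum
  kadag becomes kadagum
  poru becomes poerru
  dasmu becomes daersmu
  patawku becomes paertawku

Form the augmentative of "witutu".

wiertutu

"witutu" ends in a vowel. The stems ending in a vowel (poru → poerru, dasmu → daersmu, patawku → paertawku) insert -er- after the first vowel.
So witutu → wiertutu.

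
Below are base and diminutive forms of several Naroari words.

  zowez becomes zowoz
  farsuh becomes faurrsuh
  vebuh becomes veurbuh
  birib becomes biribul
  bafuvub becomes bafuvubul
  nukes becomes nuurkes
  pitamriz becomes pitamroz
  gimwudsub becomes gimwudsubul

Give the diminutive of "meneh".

pitamriz and birib both have last vowel 'i' yet inflect differently (pitamroz, biribul), so the last vowel is not what conditions the rule; the final letter is.
"meneh" ends in -h. The stems ending in -h (vebuh → veurbuh, farsuh → faurrsuh) insert -ur- after the first vowel.
The other patterns: stems ending in -z change the last vowel to 'o'; stems ending in -b add -ul.
So meneh → meurneh.

meurneh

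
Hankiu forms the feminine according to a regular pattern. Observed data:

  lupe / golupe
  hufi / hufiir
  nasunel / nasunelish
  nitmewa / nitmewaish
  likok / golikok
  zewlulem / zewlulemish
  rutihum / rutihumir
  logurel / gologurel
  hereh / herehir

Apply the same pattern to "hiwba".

hiwbair

logurel and nasunel both end in -l yet inflect differently (gologurel, nasunelish), so the final letter is not what conditions the rule; the first letter is.
"hiwba" begins with h-. The stems beginning with h- (hereh → herehir, hufi → hufiir) add -ir.
The other patterns: stems beginning with l- add the prefix go-; stems beginning with n- or z- add -ish.
So hiwba → hiwbair.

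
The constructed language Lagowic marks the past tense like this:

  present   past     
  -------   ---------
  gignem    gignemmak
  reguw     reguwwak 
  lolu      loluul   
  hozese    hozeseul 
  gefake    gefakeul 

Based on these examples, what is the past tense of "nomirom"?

nomirommak

reguw and lolu both have last vowel 'u' yet inflect differently (reguwwak, loluul), so the last vowel is not what conditions the rule; whether the stem ends in a vowel or a consonant is.
"nomirom" ends in a consonant. The stems ending in a consonant (gignem → gignemmak, reguw → reguwwak) double the final consonant and add -ak.
The other pattern: stems ending in a vowel add -ul.
So nomirom → nomirommak.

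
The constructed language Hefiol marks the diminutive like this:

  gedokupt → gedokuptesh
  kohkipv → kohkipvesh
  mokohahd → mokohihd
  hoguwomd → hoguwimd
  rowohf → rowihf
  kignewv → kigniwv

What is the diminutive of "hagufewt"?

hagufiwt

kohkipv and kignewv both end in -v yet inflect differently (kohkipvesh, kigniwv), so the final letter is not what conditions the rule; the second-to-last letter is.
"hagufewt" has second-to-last letter 'w'. The one such stem in the data (kignewv → kigniwv) changes the last vowel to 'i' (as do mokohahd, hoguwomd), so the same rule applies.
So hagufewt → hagufiwt.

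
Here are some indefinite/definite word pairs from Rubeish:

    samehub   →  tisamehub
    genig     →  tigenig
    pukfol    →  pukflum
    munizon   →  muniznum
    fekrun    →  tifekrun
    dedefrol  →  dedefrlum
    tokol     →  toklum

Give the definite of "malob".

munizon and fekrun both end in -n yet inflect differently (muniznum, tifekrun), so the final letter is not what conditions the rule; the last vowel is.
"malob" has last vowel 'o'. The stems whose last vowel is 'o' (tokol → toklum, dedefrol → dedefrlum, munizon → muniznum) delete the last vowel and add -um.
The other pattern: stems whose last vowel is 'i' or 'u' add the prefix ti-.
So malob → malbum.

malbum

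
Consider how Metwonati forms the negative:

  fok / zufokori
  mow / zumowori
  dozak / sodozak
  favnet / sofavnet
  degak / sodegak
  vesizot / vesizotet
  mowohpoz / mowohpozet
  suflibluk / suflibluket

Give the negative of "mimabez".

"mimabez" has 3 vowels. The stems with 3 vowels (vesizot → vesizotet, mowohpoz → mowohpozet, suflibluk → suflibluket) add -et.
So mimabez → mimabezet.

mimabezet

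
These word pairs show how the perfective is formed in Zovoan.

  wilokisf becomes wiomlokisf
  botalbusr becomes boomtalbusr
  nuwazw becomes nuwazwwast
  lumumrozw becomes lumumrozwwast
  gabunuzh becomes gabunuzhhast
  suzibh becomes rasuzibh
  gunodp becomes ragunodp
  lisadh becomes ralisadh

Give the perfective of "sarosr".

gabunuzh and suzibh both end in -h yet inflect differently (gabunuzhhast, rasuzibh), so the final letter is not what conditions the rule; the second-to-last letter is.
"sarosr" has second-to-last letter 's'. The stems whose second-to-last letter is 's' (wilokisf → wiomlokisf, botalbusr → boomtalbusr) insert -om- after the first vowel.
The other patterns: stems whose second-to-last letter is 'z' double the final consonant and add -ast; stems whose second-to-last letter is 'b' or 'd' add the prefix ra-.
So sarosr → saomrosr.

saomrosr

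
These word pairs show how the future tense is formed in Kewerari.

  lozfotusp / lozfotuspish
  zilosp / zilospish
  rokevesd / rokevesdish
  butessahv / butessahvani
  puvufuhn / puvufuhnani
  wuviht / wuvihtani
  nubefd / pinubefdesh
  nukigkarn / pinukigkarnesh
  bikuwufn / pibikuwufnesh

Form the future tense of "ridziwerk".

rokevesd and nubefd both end in -d yet inflect differently (rokevesdish, pinubefdesh), so the final letter is not what conditions the rule; the second-to-last letter is.
"ridziwerk" has second-to-last letter 'r'. The one such stem in the data (nukigkarn → pinukigkarnesh) adds pi- … -esh around the stem, so the same rule applies.
The other patterns: stems whose second-to-last letter is 's' add -ish; stems whose second-to-last letter is 'h' add -ani.
So ridziwerk → piridziwerkesh.

piridziwerkesh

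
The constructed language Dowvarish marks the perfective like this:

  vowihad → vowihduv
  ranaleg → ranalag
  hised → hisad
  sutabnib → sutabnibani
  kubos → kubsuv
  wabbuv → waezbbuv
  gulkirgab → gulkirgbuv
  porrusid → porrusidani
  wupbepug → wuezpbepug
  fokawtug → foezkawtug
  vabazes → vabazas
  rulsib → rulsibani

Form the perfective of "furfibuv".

fuezrfibuv

"furfibuv" has last vowel 'u'. The stems whose last vowel is 'u' (wabbuv → waezbbuv, fokawtug → foezkawtug, wupbepug → wuezpbepug) insert -ez- after the first vowel.
The other patterns: stems whose last vowel is 'i' add -ani; stems whose last vowel is 'e' change the last vowel to 'a'; stems whose last vowel is 'a' or 'o' delete the last vowel and add -uv.
So furfibuv → fuezrfibuv.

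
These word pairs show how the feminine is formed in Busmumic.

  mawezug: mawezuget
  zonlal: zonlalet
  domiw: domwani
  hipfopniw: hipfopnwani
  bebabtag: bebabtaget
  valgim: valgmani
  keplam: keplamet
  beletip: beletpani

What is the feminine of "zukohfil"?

valgim and keplam both end in -m yet inflect differently (valgmani, keplamet), so the final letter is not what conditions the rule; the last vowel is.
"zukohfil" has last vowel 'i'. The stems whose last vowel is 'i' (hipfopniw → hipfopnwani, domiw → domwani, valgim → valgmani) delete the last vowel and add -ani.
So zukohfil → zukohflani.

zukohflani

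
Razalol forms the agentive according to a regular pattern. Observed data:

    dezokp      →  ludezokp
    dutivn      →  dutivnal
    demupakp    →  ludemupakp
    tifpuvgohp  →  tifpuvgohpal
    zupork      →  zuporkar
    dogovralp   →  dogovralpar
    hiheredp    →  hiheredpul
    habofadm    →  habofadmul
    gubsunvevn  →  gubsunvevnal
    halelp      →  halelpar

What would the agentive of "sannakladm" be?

sannakladmul

"sannakladm" has second-to-last letter 'd'. The stems whose second-to-last letter is 'd' (habofadm → habofadmul, hiheredp → hiheredpul) add -ul.
So sannakladm → sannakladmul.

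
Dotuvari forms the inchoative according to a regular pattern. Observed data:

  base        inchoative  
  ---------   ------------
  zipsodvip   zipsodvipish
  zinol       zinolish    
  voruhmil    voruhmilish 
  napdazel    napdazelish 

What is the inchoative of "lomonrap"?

lomonrapish

Every pair shown (zipsodvip → zipsodvipish, zinol → zinolish, voruhmil → voruhmilish, …) follows the same rule: add -ish.
So lomonrap → lomonrapish.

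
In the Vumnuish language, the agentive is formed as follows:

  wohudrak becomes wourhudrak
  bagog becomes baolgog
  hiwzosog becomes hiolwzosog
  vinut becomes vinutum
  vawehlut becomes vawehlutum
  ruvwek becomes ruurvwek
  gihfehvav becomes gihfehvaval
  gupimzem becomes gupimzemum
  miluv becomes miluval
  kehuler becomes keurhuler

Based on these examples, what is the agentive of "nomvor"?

nourmvor

"nomvor" ends in -r. The one such stem in the data (kehuler → keurhuler) inserts -ur- after the first vowel (as do ruvwek, wohudrak), so the same rule applies.
The other patterns: stems ending in -v add -al; stems ending in -g insert -ol- after the first vowel; stems ending in -m or -t add -um.
So nomvor → nourmvor.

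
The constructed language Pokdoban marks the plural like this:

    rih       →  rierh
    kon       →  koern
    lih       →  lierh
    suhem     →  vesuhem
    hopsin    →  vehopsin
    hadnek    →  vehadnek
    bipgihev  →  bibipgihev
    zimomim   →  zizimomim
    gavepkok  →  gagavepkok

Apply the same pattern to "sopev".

vesopev

kon and hopsin both end in -n yet inflect differently (koern, vehopsin), so the final letter is not what conditions the rule; the number of vowels is.
"sopev" has 2 vowels. The stems with 2 vowels (suhem → vesuhem, hopsin → vehopsin, hadnek → vehadnek) add the prefix ve-.
The other patterns: stems with 1 vowel insert -er- after the first vowel; stems with 3 vowels repeat the first consonant+vowel as a prefix.
So sopev → vesopev.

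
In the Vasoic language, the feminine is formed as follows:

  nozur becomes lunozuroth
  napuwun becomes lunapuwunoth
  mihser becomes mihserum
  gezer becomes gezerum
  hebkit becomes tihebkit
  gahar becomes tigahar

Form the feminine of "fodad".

nozur and mihser both end in -r yet inflect differently (lunozuroth, mihserum), so the final letter is not what conditions the rule; the last vowel is.
"fodad" has last vowel 'a'. The one such stem in the data (gahar → tigahar) adds the prefix ti-, so the same rule applies.
The other patterns: stems whose last vowel is 'u' add lu- … -oth around the stem; stems whose last vowel is 'e' add -um.
So fodad → tifodad.

tifodad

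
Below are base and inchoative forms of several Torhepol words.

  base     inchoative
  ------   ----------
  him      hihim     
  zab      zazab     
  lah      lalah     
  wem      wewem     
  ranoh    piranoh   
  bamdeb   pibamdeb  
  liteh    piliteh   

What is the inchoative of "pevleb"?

"pevleb" has 2 vowels. The stems with 2 vowels (ranoh → piranoh, bamdeb → pibamdeb, liteh → piliteh) add the prefix pi-.
The other pattern: stems with 1 vowel repeat the first consonant+vowel as a prefix.
So pevleb → pipevleb.

pipevleb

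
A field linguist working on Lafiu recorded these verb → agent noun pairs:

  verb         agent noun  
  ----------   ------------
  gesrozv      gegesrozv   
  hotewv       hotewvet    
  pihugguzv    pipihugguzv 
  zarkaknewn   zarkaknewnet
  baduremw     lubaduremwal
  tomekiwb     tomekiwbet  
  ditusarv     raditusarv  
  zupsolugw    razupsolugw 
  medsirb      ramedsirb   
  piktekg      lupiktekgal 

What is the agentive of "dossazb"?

ditusarv and hotewv both end in -v yet inflect differently (raditusarv, hotewvet), so the final letter is not what conditions the rule; the second-to-last letter is.
"dossazb" has second-to-last letter 'z'. The stems whose second-to-last letter is 'z' (gesrozv → gegesrozv, pihugguzv → pipihugguzv) repeat the first consonant+vowel as a prefix.
So dossazb → dodossazb.

dodossazb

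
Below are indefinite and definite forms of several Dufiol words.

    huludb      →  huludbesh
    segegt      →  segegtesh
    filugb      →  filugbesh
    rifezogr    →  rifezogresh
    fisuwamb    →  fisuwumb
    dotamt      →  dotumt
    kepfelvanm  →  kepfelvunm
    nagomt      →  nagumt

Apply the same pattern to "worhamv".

worhumv

"worhamv" has second-to-last letter 'm'. The stems whose second-to-last letter is 'm' (fisuwamb → fisuwumb, dotamt → dotumt, nagomt → nagumt) change the last vowel to 'u'.
The other pattern: stems whose second-to-last letter is 'd' or 'g' add -esh.
So worhamv → worhumv.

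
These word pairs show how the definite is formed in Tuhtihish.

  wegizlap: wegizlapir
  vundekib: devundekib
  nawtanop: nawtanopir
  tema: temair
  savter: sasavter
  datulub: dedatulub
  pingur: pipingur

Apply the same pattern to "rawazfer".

pingur and datulub both have last vowel 'u' yet inflect differently (pipingur, dedatulub), so the last vowel is not what conditions the rule; the final letter is.
"rawazfer" ends in -r. The stems ending in -r (savter → sasavter, pingur → pipingur) repeat the first consonant+vowel as a prefix.
The other patterns: stems ending in -b add the prefix de-; stems ending in -a or -p add -ir.
So rawazfer → rarawazfer.

rarawazfer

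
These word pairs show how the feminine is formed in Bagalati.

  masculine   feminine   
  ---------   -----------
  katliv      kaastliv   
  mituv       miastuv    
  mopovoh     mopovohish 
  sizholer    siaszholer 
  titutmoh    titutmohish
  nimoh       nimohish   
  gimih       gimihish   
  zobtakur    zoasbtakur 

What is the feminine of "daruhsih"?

daruhsihish

"daruhsih" ends in -h. The stems ending in -h (mopovoh → mopovohish, gimih → gimihish, nimoh → nimohish) add -ish.
The other pattern: stems ending in -r or -v insert -as- after the first vowel.
So daruhsih → daruhsihish.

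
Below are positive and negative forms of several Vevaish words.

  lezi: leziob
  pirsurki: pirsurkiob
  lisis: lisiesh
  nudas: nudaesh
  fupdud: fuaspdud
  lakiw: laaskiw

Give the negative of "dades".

dadeesh

lezi and lisis both have last vowel 'i' yet inflect differently (leziob, lisiesh), so the last vowel is not what conditions the rule; the final letter is.
"dades" ends in -s. The stems ending in -s (lisis → lisiesh, nudas → nudaesh) drop the final letter and add -esh.
The other patterns: stems ending in -i add -ob; stems ending in -d or -w insert -as- after the first vowel.
So dades → dadeesh.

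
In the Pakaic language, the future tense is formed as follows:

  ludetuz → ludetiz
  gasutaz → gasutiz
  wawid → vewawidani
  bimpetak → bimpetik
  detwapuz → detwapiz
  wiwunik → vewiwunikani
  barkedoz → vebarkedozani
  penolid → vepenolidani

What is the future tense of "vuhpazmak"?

vuhpazmik

"vuhpazmak" has last vowel 'a'. The stems whose last vowel is 'a' (gasutaz → gasutiz, bimpetak → bimpetik) change the last vowel to 'i'.
The other pattern: stems whose last vowel is 'i' or 'o' add ve- … -ani around the stem.
So vuhpazmak → vuhpazmik.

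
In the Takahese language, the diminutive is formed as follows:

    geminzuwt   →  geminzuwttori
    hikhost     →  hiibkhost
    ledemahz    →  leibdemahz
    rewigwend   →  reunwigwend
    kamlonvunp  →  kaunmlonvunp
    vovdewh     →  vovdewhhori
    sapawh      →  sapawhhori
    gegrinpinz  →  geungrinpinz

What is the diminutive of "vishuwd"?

geminzuwt and hikhost both end in -t yet inflect differently (geminzuwttori, hiibkhost), so the final letter is not what conditions the rule; the second-to-last letter is.
"vishuwd" has second-to-last letter 'w'. The stems whose second-to-last letter is 'w' (vovdewh → vovdewhhori, sapawh → sapawhhori, geminzuwt → geminzuwttori) double the final consonant and add -ori.
The other patterns: stems whose second-to-last letter is 'n' insert -un- after the first vowel; stems whose second-to-last letter is 'h' or 's' insert -ib- after the first vowel.
So vishuwd → vishuwddori.

vishuwddori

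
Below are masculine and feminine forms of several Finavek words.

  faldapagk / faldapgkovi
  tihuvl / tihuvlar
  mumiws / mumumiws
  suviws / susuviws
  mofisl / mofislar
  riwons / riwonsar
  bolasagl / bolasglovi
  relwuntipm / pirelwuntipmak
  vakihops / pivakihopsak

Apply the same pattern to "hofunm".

hofunmar

mumiws and vakihops both end in -s yet inflect differently (mumumiws, pivakihopsak), so the final letter is not what conditions the rule; the second-to-last letter is.
"hofunm" has second-to-last letter 'n'. The one such stem in the data (riwons → riwonsar) adds -ar, so the same rule applies.
The other patterns: stems whose second-to-last letter is 'w' repeat the first consonant+vowel as a prefix; stems whose second-to-last letter is 'p' add pi- … -ak around the stem; stems whose second-to-last letter is 'g' delete the last vowel and add -ovi.
So hofunm → hofunmar.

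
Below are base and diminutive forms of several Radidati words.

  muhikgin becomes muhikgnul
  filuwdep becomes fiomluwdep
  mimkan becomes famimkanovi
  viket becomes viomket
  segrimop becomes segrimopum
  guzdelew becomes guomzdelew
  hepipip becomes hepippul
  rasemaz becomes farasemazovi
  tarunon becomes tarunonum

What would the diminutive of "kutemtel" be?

filuwdep and segrimop both end in -p yet inflect differently (fiomluwdep, segrimopum), so the final letter is not what conditions the rule; the last vowel is.
"kutemtel" has last vowel 'e'. The stems whose last vowel is 'e' (guzdelew → guomzdelew, filuwdep → fiomluwdep, viket → viomket) insert -om- after the first vowel.
So kutemtel → kuomtemtel.

kuomtemtel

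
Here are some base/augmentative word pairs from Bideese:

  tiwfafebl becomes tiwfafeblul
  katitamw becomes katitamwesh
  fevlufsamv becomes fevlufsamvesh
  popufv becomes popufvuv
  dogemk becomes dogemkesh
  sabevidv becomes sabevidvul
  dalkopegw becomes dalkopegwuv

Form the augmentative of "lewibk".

fevlufsamv and popufv both end in -v yet inflect differently (fevlufsamvesh, popufvuv), so the final letter is not what conditions the rule; the second-to-last letter is.
"lewibk" has second-to-last letter 'b'. The one such stem in the data (tiwfafebl → tiwfafeblul) adds -ul, so the same rule applies.
So lewibk → lewibkul.

lewibkul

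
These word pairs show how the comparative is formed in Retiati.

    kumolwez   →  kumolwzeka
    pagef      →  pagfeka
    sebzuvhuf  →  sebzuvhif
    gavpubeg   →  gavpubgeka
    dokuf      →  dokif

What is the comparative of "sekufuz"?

sekufiz

pagef and dokuf both end in -f yet inflect differently (pagfeka, dokif), so the final letter is not what conditions the rule; the last vowel is.
"sekufuz" has last vowel 'u'. The stems whose last vowel is 'u' (dokuf → dokif, sebzuvhuf → sebzuvhif) change the last vowel to 'i'.
So sekufuz → sekufiz.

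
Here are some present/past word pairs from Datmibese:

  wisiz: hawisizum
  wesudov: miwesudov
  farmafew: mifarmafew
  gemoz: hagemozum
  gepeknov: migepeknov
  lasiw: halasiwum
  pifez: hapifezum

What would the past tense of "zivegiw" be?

farmafew and lasiw both end in -w yet inflect differently (mifarmafew, halasiwum), so the final letter is not what conditions the rule; the number of vowels is.
"zivegiw" has 3 vowels. The stems with 3 vowels (gepeknov → migepeknov, farmafew → mifarmafew, wesudov → miwesudov) add the prefix mi-.
The other pattern: stems with 2 vowels add ha- … -um around the stem.
So zivegiw → mizivegiw.

mizivegiw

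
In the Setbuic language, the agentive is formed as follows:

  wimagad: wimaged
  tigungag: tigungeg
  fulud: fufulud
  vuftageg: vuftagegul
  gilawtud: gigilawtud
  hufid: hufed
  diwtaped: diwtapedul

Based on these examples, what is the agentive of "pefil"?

fulud and wimagad both end in -d yet inflect differently (fufulud, wimaged), so the final letter is not what conditions the rule; the last vowel is.
"pefil" has last vowel 'i'. The one such stem in the data (hufid → hufed) changes the last vowel to 'e' (as do tigungag, wimagad), so the same rule applies.
The other patterns: stems whose last vowel is 'u' repeat the first consonant+vowel as a prefix; stems whose last vowel is 'e' add -ul.
So pefil → pefel.

pefel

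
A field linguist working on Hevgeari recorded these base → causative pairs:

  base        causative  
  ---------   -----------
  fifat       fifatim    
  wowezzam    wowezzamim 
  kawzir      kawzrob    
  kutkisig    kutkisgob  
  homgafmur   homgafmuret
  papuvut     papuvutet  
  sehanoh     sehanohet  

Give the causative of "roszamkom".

roszamkomet

kawzir and homgafmur both end in -r yet inflect differently (kawzrob, homgafmuret), so the final letter is not what conditions the rule; the last vowel is.
"roszamkom" has last vowel 'o'. The one such stem in the data (sehanoh → sehanohet) adds -et, so the same rule applies.
So roszamkom → roszamkomet.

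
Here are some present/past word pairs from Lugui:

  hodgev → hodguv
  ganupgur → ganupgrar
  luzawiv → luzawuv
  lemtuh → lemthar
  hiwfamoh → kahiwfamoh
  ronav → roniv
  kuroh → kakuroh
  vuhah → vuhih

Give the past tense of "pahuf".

"pahuf" has last vowel 'u'. The stems whose last vowel is 'u' (ganupgur → ganupgrar, lemtuh → lemthar) delete the last vowel and add -ar.
So pahuf → pahfar.

pahfar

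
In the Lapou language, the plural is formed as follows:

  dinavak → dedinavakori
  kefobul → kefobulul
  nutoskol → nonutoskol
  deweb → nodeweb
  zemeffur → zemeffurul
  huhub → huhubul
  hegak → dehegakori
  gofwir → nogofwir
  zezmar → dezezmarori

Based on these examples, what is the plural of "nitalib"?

zemeffur and zezmar both end in -r yet inflect differently (zemeffurul, dezezmarori), so the final letter is not what conditions the rule; the last vowel is.
"nitalib" has last vowel 'i'. The one such stem in the data (gofwir → nogofwir) adds the prefix no-, so the same rule applies.
The other patterns: stems whose last vowel is 'u' add -ul; stems whose last vowel is 'a' add de- … -ori around the stem.
So nitalib → nonitalib.

nonitalib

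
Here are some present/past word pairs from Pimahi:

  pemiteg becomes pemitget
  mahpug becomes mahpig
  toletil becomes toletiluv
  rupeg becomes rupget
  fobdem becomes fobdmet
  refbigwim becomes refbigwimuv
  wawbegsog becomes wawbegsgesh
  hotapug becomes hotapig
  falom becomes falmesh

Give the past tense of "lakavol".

wawbegsog and pemiteg both end in -g yet inflect differently (wawbegsgesh, pemitget), so the final letter is not what conditions the rule; the last vowel is.
"lakavol" has last vowel 'o'. The stems whose last vowel is 'o' (wawbegsog → wawbegsgesh, falom → falmesh) delete the last vowel and add -esh.
So lakavol → lakavlesh.

lakavlesh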